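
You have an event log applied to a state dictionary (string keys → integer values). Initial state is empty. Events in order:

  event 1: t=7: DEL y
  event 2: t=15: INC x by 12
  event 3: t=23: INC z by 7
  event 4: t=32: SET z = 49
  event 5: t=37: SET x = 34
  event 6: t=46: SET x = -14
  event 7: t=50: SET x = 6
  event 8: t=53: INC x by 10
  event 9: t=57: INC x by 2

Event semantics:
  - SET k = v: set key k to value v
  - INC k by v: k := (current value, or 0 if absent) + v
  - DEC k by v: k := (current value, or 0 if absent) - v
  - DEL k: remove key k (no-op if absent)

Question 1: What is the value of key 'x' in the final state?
Answer: 18

Derivation:
Track key 'x' through all 9 events:
  event 1 (t=7: DEL y): x unchanged
  event 2 (t=15: INC x by 12): x (absent) -> 12
  event 3 (t=23: INC z by 7): x unchanged
  event 4 (t=32: SET z = 49): x unchanged
  event 5 (t=37: SET x = 34): x 12 -> 34
  event 6 (t=46: SET x = -14): x 34 -> -14
  event 7 (t=50: SET x = 6): x -14 -> 6
  event 8 (t=53: INC x by 10): x 6 -> 16
  event 9 (t=57: INC x by 2): x 16 -> 18
Final: x = 18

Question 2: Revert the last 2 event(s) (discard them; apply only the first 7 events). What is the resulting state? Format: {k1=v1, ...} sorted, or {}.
Keep first 7 events (discard last 2):
  after event 1 (t=7: DEL y): {}
  after event 2 (t=15: INC x by 12): {x=12}
  after event 3 (t=23: INC z by 7): {x=12, z=7}
  after event 4 (t=32: SET z = 49): {x=12, z=49}
  after event 5 (t=37: SET x = 34): {x=34, z=49}
  after event 6 (t=46: SET x = -14): {x=-14, z=49}
  after event 7 (t=50: SET x = 6): {x=6, z=49}

Answer: {x=6, z=49}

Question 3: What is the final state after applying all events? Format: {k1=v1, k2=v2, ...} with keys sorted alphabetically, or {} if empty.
Answer: {x=18, z=49}

Derivation:
  after event 1 (t=7: DEL y): {}
  after event 2 (t=15: INC x by 12): {x=12}
  after event 3 (t=23: INC z by 7): {x=12, z=7}
  after event 4 (t=32: SET z = 49): {x=12, z=49}
  after event 5 (t=37: SET x = 34): {x=34, z=49}
  after event 6 (t=46: SET x = -14): {x=-14, z=49}
  after event 7 (t=50: SET x = 6): {x=6, z=49}
  after event 8 (t=53: INC x by 10): {x=16, z=49}
  after event 9 (t=57: INC x by 2): {x=18, z=49}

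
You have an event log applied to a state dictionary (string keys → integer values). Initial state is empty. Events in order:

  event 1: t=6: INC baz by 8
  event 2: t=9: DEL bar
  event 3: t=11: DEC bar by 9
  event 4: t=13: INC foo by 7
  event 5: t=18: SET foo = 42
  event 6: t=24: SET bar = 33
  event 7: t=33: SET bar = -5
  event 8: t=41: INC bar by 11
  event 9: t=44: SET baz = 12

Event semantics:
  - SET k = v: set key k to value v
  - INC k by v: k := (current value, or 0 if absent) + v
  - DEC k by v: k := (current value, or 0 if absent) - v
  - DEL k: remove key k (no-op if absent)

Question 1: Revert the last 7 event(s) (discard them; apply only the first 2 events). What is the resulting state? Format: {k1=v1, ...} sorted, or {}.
Keep first 2 events (discard last 7):
  after event 1 (t=6: INC baz by 8): {baz=8}
  after event 2 (t=9: DEL bar): {baz=8}

Answer: {baz=8}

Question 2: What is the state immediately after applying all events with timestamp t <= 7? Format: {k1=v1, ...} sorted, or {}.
Apply events with t <= 7 (1 events):
  after event 1 (t=6: INC baz by 8): {baz=8}

Answer: {baz=8}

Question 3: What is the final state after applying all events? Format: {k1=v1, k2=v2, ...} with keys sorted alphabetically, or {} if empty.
  after event 1 (t=6: INC baz by 8): {baz=8}
  after event 2 (t=9: DEL bar): {baz=8}
  after event 3 (t=11: DEC bar by 9): {bar=-9, baz=8}
  after event 4 (t=13: INC foo by 7): {bar=-9, baz=8, foo=7}
  after event 5 (t=18: SET foo = 42): {bar=-9, baz=8, foo=42}
  after event 6 (t=24: SET bar = 33): {bar=33, baz=8, foo=42}
  after event 7 (t=33: SET bar = -5): {bar=-5, baz=8, foo=42}
  after event 8 (t=41: INC bar by 11): {bar=6, baz=8, foo=42}
  after event 9 (t=44: SET baz = 12): {bar=6, baz=12, foo=42}

Answer: {bar=6, baz=12, foo=42}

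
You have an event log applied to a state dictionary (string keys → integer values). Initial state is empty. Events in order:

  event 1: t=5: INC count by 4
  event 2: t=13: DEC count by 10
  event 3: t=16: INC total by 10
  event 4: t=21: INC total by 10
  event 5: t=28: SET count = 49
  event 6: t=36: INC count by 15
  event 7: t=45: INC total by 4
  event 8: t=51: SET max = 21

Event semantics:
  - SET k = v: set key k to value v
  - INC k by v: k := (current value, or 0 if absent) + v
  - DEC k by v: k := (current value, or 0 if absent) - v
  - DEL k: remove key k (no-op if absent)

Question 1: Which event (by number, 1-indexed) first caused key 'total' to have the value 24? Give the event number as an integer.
Looking for first event where total becomes 24:
  event 3: total = 10
  event 4: total = 20
  event 5: total = 20
  event 6: total = 20
  event 7: total 20 -> 24  <-- first match

Answer: 7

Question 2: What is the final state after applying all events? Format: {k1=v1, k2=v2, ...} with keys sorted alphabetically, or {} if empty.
Answer: {count=64, max=21, total=24}

Derivation:
  after event 1 (t=5: INC count by 4): {count=4}
  after event 2 (t=13: DEC count by 10): {count=-6}
  after event 3 (t=16: INC total by 10): {count=-6, total=10}
  after event 4 (t=21: INC total by 10): {count=-6, total=20}
  after event 5 (t=28: SET count = 49): {count=49, total=20}
  after event 6 (t=36: INC count by 15): {count=64, total=20}
  after event 7 (t=45: INC total by 4): {count=64, total=24}
  after event 8 (t=51: SET max = 21): {count=64, max=21, total=24}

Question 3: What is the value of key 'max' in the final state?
Track key 'max' through all 8 events:
  event 1 (t=5: INC count by 4): max unchanged
  event 2 (t=13: DEC count by 10): max unchanged
  event 3 (t=16: INC total by 10): max unchanged
  event 4 (t=21: INC total by 10): max unchanged
  event 5 (t=28: SET count = 49): max unchanged
  event 6 (t=36: INC count by 15): max unchanged
  event 7 (t=45: INC total by 4): max unchanged
  event 8 (t=51: SET max = 21): max (absent) -> 21
Final: max = 21

Answer: 21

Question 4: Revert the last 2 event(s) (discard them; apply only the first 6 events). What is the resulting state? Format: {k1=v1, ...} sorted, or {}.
Answer: {count=64, total=20}

Derivation:
Keep first 6 events (discard last 2):
  after event 1 (t=5: INC count by 4): {count=4}
  after event 2 (t=13: DEC count by 10): {count=-6}
  after event 3 (t=16: INC total by 10): {count=-6, total=10}
  after event 4 (t=21: INC total by 10): {count=-6, total=20}
  after event 5 (t=28: SET count = 49): {count=49, total=20}
  after event 6 (t=36: INC count by 15): {count=64, total=20}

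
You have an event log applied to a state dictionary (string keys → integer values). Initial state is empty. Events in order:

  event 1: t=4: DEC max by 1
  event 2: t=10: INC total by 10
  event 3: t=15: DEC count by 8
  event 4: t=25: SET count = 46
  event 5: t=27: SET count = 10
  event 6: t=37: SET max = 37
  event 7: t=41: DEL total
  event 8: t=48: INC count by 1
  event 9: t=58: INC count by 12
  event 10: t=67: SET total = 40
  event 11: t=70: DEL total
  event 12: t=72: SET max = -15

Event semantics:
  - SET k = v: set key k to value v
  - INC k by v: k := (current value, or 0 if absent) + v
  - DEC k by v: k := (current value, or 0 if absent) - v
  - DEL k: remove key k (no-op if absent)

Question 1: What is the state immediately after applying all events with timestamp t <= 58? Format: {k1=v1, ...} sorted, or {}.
Answer: {count=23, max=37}

Derivation:
Apply events with t <= 58 (9 events):
  after event 1 (t=4: DEC max by 1): {max=-1}
  after event 2 (t=10: INC total by 10): {max=-1, total=10}
  after event 3 (t=15: DEC count by 8): {count=-8, max=-1, total=10}
  after event 4 (t=25: SET count = 46): {count=46, max=-1, total=10}
  after event 5 (t=27: SET count = 10): {count=10, max=-1, total=10}
  after event 6 (t=37: SET max = 37): {count=10, max=37, total=10}
  after event 7 (t=41: DEL total): {count=10, max=37}
  after event 8 (t=48: INC count by 1): {count=11, max=37}
  after event 9 (t=58: INC count by 12): {count=23, max=37}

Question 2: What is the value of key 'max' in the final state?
Track key 'max' through all 12 events:
  event 1 (t=4: DEC max by 1): max (absent) -> -1
  event 2 (t=10: INC total by 10): max unchanged
  event 3 (t=15: DEC count by 8): max unchanged
  event 4 (t=25: SET count = 46): max unchanged
  event 5 (t=27: SET count = 10): max unchanged
  event 6 (t=37: SET max = 37): max -1 -> 37
  event 7 (t=41: DEL total): max unchanged
  event 8 (t=48: INC count by 1): max unchanged
  event 9 (t=58: INC count by 12): max unchanged
  event 10 (t=67: SET total = 40): max unchanged
  event 11 (t=70: DEL total): max unchanged
  event 12 (t=72: SET max = -15): max 37 -> -15
Final: max = -15

Answer: -15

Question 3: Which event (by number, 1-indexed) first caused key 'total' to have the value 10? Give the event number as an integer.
Answer: 2

Derivation:
Looking for first event where total becomes 10:
  event 2: total (absent) -> 10  <-- first match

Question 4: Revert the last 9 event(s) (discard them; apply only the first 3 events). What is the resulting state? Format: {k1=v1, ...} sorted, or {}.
Keep first 3 events (discard last 9):
  after event 1 (t=4: DEC max by 1): {max=-1}
  after event 2 (t=10: INC total by 10): {max=-1, total=10}
  after event 3 (t=15: DEC count by 8): {count=-8, max=-1, total=10}

Answer: {count=-8, max=-1, total=10}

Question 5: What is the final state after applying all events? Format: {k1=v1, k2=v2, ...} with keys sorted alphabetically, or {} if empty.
Answer: {count=23, max=-15}

Derivation:
  after event 1 (t=4: DEC max by 1): {max=-1}
  after event 2 (t=10: INC total by 10): {max=-1, total=10}
  after event 3 (t=15: DEC count by 8): {count=-8, max=-1, total=10}
  after event 4 (t=25: SET count = 46): {count=46, max=-1, total=10}
  after event 5 (t=27: SET count = 10): {count=10, max=-1, total=10}
  after event 6 (t=37: SET max = 37): {count=10, max=37, total=10}
  after event 7 (t=41: DEL total): {count=10, max=37}
  after event 8 (t=48: INC count by 1): {count=11, max=37}
  after event 9 (t=58: INC count by 12): {count=23, max=37}
  after event 10 (t=67: SET total = 40): {count=23, max=37, total=40}
  after event 11 (t=70: DEL total): {count=23, max=37}
  after event 12 (t=72: SET max = -15): {count=23, max=-15}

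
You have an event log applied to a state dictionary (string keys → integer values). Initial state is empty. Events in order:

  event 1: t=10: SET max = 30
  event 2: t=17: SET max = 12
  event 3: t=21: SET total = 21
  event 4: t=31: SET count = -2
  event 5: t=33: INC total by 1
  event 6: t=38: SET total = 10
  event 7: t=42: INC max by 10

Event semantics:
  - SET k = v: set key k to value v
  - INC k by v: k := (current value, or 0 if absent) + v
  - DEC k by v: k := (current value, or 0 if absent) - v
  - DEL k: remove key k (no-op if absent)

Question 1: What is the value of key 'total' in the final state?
Answer: 10

Derivation:
Track key 'total' through all 7 events:
  event 1 (t=10: SET max = 30): total unchanged
  event 2 (t=17: SET max = 12): total unchanged
  event 3 (t=21: SET total = 21): total (absent) -> 21
  event 4 (t=31: SET count = -2): total unchanged
  event 5 (t=33: INC total by 1): total 21 -> 22
  event 6 (t=38: SET total = 10): total 22 -> 10
  event 7 (t=42: INC max by 10): total unchanged
Final: total = 10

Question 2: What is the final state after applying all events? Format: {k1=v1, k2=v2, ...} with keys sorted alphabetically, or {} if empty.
  after event 1 (t=10: SET max = 30): {max=30}
  after event 2 (t=17: SET max = 12): {max=12}
  after event 3 (t=21: SET total = 21): {max=12, total=21}
  after event 4 (t=31: SET count = -2): {count=-2, max=12, total=21}
  after event 5 (t=33: INC total by 1): {count=-2, max=12, total=22}
  after event 6 (t=38: SET total = 10): {count=-2, max=12, total=10}
  after event 7 (t=42: INC max by 10): {count=-2, max=22, total=10}

Answer: {count=-2, max=22, total=10}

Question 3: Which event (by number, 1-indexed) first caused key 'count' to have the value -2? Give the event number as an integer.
Looking for first event where count becomes -2:
  event 4: count (absent) -> -2  <-- first match

Answer: 4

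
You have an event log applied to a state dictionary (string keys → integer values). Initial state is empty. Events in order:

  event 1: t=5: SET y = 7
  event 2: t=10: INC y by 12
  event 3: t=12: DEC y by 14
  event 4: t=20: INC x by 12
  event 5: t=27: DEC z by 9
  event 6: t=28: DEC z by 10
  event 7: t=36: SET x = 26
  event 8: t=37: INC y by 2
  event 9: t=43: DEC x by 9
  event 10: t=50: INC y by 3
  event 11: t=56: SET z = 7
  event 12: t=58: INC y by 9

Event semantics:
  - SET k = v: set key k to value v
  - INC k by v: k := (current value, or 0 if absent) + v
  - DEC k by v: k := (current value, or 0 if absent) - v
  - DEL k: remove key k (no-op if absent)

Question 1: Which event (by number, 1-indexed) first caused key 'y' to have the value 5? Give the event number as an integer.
Looking for first event where y becomes 5:
  event 1: y = 7
  event 2: y = 19
  event 3: y 19 -> 5  <-- first match

Answer: 3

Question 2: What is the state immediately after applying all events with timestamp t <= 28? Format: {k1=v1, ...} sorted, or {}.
Apply events with t <= 28 (6 events):
  after event 1 (t=5: SET y = 7): {y=7}
  after event 2 (t=10: INC y by 12): {y=19}
  after event 3 (t=12: DEC y by 14): {y=5}
  after event 4 (t=20: INC x by 12): {x=12, y=5}
  after event 5 (t=27: DEC z by 9): {x=12, y=5, z=-9}
  after event 6 (t=28: DEC z by 10): {x=12, y=5, z=-19}

Answer: {x=12, y=5, z=-19}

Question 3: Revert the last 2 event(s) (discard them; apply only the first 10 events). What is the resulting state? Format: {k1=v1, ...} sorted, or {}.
Keep first 10 events (discard last 2):
  after event 1 (t=5: SET y = 7): {y=7}
  after event 2 (t=10: INC y by 12): {y=19}
  after event 3 (t=12: DEC y by 14): {y=5}
  after event 4 (t=20: INC x by 12): {x=12, y=5}
  after event 5 (t=27: DEC z by 9): {x=12, y=5, z=-9}
  after event 6 (t=28: DEC z by 10): {x=12, y=5, z=-19}
  after event 7 (t=36: SET x = 26): {x=26, y=5, z=-19}
  after event 8 (t=37: INC y by 2): {x=26, y=7, z=-19}
  after event 9 (t=43: DEC x by 9): {x=17, y=7, z=-19}
  after event 10 (t=50: INC y by 3): {x=17, y=10, z=-19}

Answer: {x=17, y=10, z=-19}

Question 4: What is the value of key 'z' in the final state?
Answer: 7

Derivation:
Track key 'z' through all 12 events:
  event 1 (t=5: SET y = 7): z unchanged
  event 2 (t=10: INC y by 12): z unchanged
  event 3 (t=12: DEC y by 14): z unchanged
  event 4 (t=20: INC x by 12): z unchanged
  event 5 (t=27: DEC z by 9): z (absent) -> -9
  event 6 (t=28: DEC z by 10): z -9 -> -19
  event 7 (t=36: SET x = 26): z unchanged
  event 8 (t=37: INC y by 2): z unchanged
  event 9 (t=43: DEC x by 9): z unchanged
  event 10 (t=50: INC y by 3): z unchanged
  event 11 (t=56: SET z = 7): z -19 -> 7
  event 12 (t=58: INC y by 9): z unchanged
Final: z = 7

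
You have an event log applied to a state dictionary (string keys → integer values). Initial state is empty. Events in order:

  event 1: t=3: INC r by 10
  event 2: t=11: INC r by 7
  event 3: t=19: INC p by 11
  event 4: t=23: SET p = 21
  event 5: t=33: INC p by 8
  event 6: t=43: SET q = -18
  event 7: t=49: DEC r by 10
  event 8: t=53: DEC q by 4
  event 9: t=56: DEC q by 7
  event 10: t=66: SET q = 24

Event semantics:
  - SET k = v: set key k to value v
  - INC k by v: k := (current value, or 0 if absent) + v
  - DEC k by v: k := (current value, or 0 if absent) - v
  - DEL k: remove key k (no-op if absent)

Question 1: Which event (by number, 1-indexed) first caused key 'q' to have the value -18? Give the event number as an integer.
Looking for first event where q becomes -18:
  event 6: q (absent) -> -18  <-- first match

Answer: 6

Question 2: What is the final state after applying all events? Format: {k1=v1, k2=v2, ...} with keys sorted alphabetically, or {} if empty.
  after event 1 (t=3: INC r by 10): {r=10}
  after event 2 (t=11: INC r by 7): {r=17}
  after event 3 (t=19: INC p by 11): {p=11, r=17}
  after event 4 (t=23: SET p = 21): {p=21, r=17}
  after event 5 (t=33: INC p by 8): {p=29, r=17}
  after event 6 (t=43: SET q = -18): {p=29, q=-18, r=17}
  after event 7 (t=49: DEC r by 10): {p=29, q=-18, r=7}
  after event 8 (t=53: DEC q by 4): {p=29, q=-22, r=7}
  after event 9 (t=56: DEC q by 7): {p=29, q=-29, r=7}
  after event 10 (t=66: SET q = 24): {p=29, q=24, r=7}

Answer: {p=29, q=24, r=7}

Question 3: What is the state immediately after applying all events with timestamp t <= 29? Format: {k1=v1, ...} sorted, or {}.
Answer: {p=21, r=17}

Derivation:
Apply events with t <= 29 (4 events):
  after event 1 (t=3: INC r by 10): {r=10}
  after event 2 (t=11: INC r by 7): {r=17}
  after event 3 (t=19: INC p by 11): {p=11, r=17}
  after event 4 (t=23: SET p = 21): {p=21, r=17}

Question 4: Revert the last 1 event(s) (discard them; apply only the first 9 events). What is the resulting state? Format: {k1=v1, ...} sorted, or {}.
Keep first 9 events (discard last 1):
  after event 1 (t=3: INC r by 10): {r=10}
  after event 2 (t=11: INC r by 7): {r=17}
  after event 3 (t=19: INC p by 11): {p=11, r=17}
  after event 4 (t=23: SET p = 21): {p=21, r=17}
  after event 5 (t=33: INC p by 8): {p=29, r=17}
  after event 6 (t=43: SET q = -18): {p=29, q=-18, r=17}
  after event 7 (t=49: DEC r by 10): {p=29, q=-18, r=7}
  after event 8 (t=53: DEC q by 4): {p=29, q=-22, r=7}
  after event 9 (t=56: DEC q by 7): {p=29, q=-29, r=7}

Answer: {p=29, q=-29, r=7}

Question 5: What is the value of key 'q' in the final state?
Answer: 24

Derivation:
Track key 'q' through all 10 events:
  event 1 (t=3: INC r by 10): q unchanged
  event 2 (t=11: INC r by 7): q unchanged
  event 3 (t=19: INC p by 11): q unchanged
  event 4 (t=23: SET p = 21): q unchanged
  event 5 (t=33: INC p by 8): q unchanged
  event 6 (t=43: SET q = -18): q (absent) -> -18
  event 7 (t=49: DEC r by 10): q unchanged
  event 8 (t=53: DEC q by 4): q -18 -> -22
  event 9 (t=56: DEC q by 7): q -22 -> -29
  event 10 (t=66: SET q = 24): q -29 -> 24
Final: q = 24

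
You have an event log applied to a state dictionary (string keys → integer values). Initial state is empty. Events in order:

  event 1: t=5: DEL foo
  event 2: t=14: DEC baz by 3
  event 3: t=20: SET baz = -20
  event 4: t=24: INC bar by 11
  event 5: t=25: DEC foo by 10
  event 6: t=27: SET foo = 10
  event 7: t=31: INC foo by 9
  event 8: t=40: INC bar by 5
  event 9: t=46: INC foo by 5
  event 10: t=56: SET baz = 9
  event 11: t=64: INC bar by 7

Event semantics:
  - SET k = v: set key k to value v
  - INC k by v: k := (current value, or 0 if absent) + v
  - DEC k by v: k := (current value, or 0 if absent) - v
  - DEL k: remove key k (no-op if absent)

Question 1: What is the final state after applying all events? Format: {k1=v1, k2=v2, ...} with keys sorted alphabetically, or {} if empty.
  after event 1 (t=5: DEL foo): {}
  after event 2 (t=14: DEC baz by 3): {baz=-3}
  after event 3 (t=20: SET baz = -20): {baz=-20}
  after event 4 (t=24: INC bar by 11): {bar=11, baz=-20}
  after event 5 (t=25: DEC foo by 10): {bar=11, baz=-20, foo=-10}
  after event 6 (t=27: SET foo = 10): {bar=11, baz=-20, foo=10}
  after event 7 (t=31: INC foo by 9): {bar=11, baz=-20, foo=19}
  after event 8 (t=40: INC bar by 5): {bar=16, baz=-20, foo=19}
  after event 9 (t=46: INC foo by 5): {bar=16, baz=-20, foo=24}
  after event 10 (t=56: SET baz = 9): {bar=16, baz=9, foo=24}
  after event 11 (t=64: INC bar by 7): {bar=23, baz=9, foo=24}

Answer: {bar=23, baz=9, foo=24}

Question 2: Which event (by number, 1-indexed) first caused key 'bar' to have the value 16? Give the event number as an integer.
Answer: 8

Derivation:
Looking for first event where bar becomes 16:
  event 4: bar = 11
  event 5: bar = 11
  event 6: bar = 11
  event 7: bar = 11
  event 8: bar 11 -> 16  <-- first match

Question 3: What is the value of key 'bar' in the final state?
Track key 'bar' through all 11 events:
  event 1 (t=5: DEL foo): bar unchanged
  event 2 (t=14: DEC baz by 3): bar unchanged
  event 3 (t=20: SET baz = -20): bar unchanged
  event 4 (t=24: INC bar by 11): bar (absent) -> 11
  event 5 (t=25: DEC foo by 10): bar unchanged
  event 6 (t=27: SET foo = 10): bar unchanged
  event 7 (t=31: INC foo by 9): bar unchanged
  event 8 (t=40: INC bar by 5): bar 11 -> 16
  event 9 (t=46: INC foo by 5): bar unchanged
  event 10 (t=56: SET baz = 9): bar unchanged
  event 11 (t=64: INC bar by 7): bar 16 -> 23
Final: bar = 23

Answer: 23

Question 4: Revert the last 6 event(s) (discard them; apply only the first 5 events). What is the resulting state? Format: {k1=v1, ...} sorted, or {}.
Answer: {bar=11, baz=-20, foo=-10}

Derivation:
Keep first 5 events (discard last 6):
  after event 1 (t=5: DEL foo): {}
  after event 2 (t=14: DEC baz by 3): {baz=-3}
  after event 3 (t=20: SET baz = -20): {baz=-20}
  after event 4 (t=24: INC bar by 11): {bar=11, baz=-20}
  after event 5 (t=25: DEC foo by 10): {bar=11, baz=-20, foo=-10}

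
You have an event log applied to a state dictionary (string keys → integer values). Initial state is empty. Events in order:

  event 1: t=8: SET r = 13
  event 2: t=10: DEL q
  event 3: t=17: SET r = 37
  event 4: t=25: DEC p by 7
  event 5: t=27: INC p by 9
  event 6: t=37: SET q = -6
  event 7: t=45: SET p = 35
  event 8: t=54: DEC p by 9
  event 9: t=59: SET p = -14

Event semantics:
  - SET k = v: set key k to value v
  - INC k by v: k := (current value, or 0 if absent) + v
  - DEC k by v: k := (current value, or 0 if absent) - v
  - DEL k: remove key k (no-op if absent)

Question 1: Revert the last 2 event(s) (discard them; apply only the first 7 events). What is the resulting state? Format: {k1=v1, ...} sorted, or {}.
Keep first 7 events (discard last 2):
  after event 1 (t=8: SET r = 13): {r=13}
  after event 2 (t=10: DEL q): {r=13}
  after event 3 (t=17: SET r = 37): {r=37}
  after event 4 (t=25: DEC p by 7): {p=-7, r=37}
  after event 5 (t=27: INC p by 9): {p=2, r=37}
  after event 6 (t=37: SET q = -6): {p=2, q=-6, r=37}
  after event 7 (t=45: SET p = 35): {p=35, q=-6, r=37}

Answer: {p=35, q=-6, r=37}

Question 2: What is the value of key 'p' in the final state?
Track key 'p' through all 9 events:
  event 1 (t=8: SET r = 13): p unchanged
  event 2 (t=10: DEL q): p unchanged
  event 3 (t=17: SET r = 37): p unchanged
  event 4 (t=25: DEC p by 7): p (absent) -> -7
  event 5 (t=27: INC p by 9): p -7 -> 2
  event 6 (t=37: SET q = -6): p unchanged
  event 7 (t=45: SET p = 35): p 2 -> 35
  event 8 (t=54: DEC p by 9): p 35 -> 26
  event 9 (t=59: SET p = -14): p 26 -> -14
Final: p = -14

Answer: -14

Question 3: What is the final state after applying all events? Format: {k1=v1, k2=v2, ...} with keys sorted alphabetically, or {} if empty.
Answer: {p=-14, q=-6, r=37}

Derivation:
  after event 1 (t=8: SET r = 13): {r=13}
  after event 2 (t=10: DEL q): {r=13}
  after event 3 (t=17: SET r = 37): {r=37}
  after event 4 (t=25: DEC p by 7): {p=-7, r=37}
  after event 5 (t=27: INC p by 9): {p=2, r=37}
  after event 6 (t=37: SET q = -6): {p=2, q=-6, r=37}
  after event 7 (t=45: SET p = 35): {p=35, q=-6, r=37}
  after event 8 (t=54: DEC p by 9): {p=26, q=-6, r=37}
  after event 9 (t=59: SET p = -14): {p=-14, q=-6, r=37}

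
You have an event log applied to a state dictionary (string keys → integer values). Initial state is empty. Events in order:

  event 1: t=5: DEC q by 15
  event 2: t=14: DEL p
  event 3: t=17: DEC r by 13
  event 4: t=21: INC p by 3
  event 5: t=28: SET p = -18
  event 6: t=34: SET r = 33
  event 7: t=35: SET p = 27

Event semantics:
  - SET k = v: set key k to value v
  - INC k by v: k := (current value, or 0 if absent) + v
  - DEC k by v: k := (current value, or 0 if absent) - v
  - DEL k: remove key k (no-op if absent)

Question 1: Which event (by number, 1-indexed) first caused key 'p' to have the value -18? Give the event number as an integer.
Answer: 5

Derivation:
Looking for first event where p becomes -18:
  event 4: p = 3
  event 5: p 3 -> -18  <-- first match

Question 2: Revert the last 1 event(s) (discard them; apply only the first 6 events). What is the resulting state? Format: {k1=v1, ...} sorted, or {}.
Answer: {p=-18, q=-15, r=33}

Derivation:
Keep first 6 events (discard last 1):
  after event 1 (t=5: DEC q by 15): {q=-15}
  after event 2 (t=14: DEL p): {q=-15}
  after event 3 (t=17: DEC r by 13): {q=-15, r=-13}
  after event 4 (t=21: INC p by 3): {p=3, q=-15, r=-13}
  after event 5 (t=28: SET p = -18): {p=-18, q=-15, r=-13}
  after event 6 (t=34: SET r = 33): {p=-18, q=-15, r=33}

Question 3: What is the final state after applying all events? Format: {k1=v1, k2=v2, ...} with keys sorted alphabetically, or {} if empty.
  after event 1 (t=5: DEC q by 15): {q=-15}
  after event 2 (t=14: DEL p): {q=-15}
  after event 3 (t=17: DEC r by 13): {q=-15, r=-13}
  after event 4 (t=21: INC p by 3): {p=3, q=-15, r=-13}
  after event 5 (t=28: SET p = -18): {p=-18, q=-15, r=-13}
  after event 6 (t=34: SET r = 33): {p=-18, q=-15, r=33}
  after event 7 (t=35: SET p = 27): {p=27, q=-15, r=33}

Answer: {p=27, q=-15, r=33}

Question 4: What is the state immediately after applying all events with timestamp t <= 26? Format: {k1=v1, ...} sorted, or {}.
Answer: {p=3, q=-15, r=-13}

Derivation:
Apply events with t <= 26 (4 events):
  after event 1 (t=5: DEC q by 15): {q=-15}
  after event 2 (t=14: DEL p): {q=-15}
  after event 3 (t=17: DEC r by 13): {q=-15, r=-13}
  after event 4 (t=21: INC p by 3): {p=3, q=-15, r=-13}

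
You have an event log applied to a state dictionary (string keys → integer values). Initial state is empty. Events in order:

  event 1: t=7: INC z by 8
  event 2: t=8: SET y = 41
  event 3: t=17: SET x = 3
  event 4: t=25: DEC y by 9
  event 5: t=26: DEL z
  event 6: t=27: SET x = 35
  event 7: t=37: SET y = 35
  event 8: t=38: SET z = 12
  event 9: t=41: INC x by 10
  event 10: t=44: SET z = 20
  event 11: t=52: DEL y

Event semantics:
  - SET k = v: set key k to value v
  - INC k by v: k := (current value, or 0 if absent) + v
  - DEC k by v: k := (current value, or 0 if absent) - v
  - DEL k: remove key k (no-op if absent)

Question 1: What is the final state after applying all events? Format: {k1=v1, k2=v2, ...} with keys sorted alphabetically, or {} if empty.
  after event 1 (t=7: INC z by 8): {z=8}
  after event 2 (t=8: SET y = 41): {y=41, z=8}
  after event 3 (t=17: SET x = 3): {x=3, y=41, z=8}
  after event 4 (t=25: DEC y by 9): {x=3, y=32, z=8}
  after event 5 (t=26: DEL z): {x=3, y=32}
  after event 6 (t=27: SET x = 35): {x=35, y=32}
  after event 7 (t=37: SET y = 35): {x=35, y=35}
  after event 8 (t=38: SET z = 12): {x=35, y=35, z=12}
  after event 9 (t=41: INC x by 10): {x=45, y=35, z=12}
  after event 10 (t=44: SET z = 20): {x=45, y=35, z=20}
  after event 11 (t=52: DEL y): {x=45, z=20}

Answer: {x=45, z=20}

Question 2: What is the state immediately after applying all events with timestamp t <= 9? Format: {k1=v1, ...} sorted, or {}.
Answer: {y=41, z=8}

Derivation:
Apply events with t <= 9 (2 events):
  after event 1 (t=7: INC z by 8): {z=8}
  after event 2 (t=8: SET y = 41): {y=41, z=8}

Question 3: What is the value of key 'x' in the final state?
Answer: 45

Derivation:
Track key 'x' through all 11 events:
  event 1 (t=7: INC z by 8): x unchanged
  event 2 (t=8: SET y = 41): x unchanged
  event 3 (t=17: SET x = 3): x (absent) -> 3
  event 4 (t=25: DEC y by 9): x unchanged
  event 5 (t=26: DEL z): x unchanged
  event 6 (t=27: SET x = 35): x 3 -> 35
  event 7 (t=37: SET y = 35): x unchanged
  event 8 (t=38: SET z = 12): x unchanged
  event 9 (t=41: INC x by 10): x 35 -> 45
  event 10 (t=44: SET z = 20): x unchanged
  event 11 (t=52: DEL y): x unchanged
Final: x = 45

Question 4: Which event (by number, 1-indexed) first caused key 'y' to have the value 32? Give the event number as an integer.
Answer: 4

Derivation:
Looking for first event where y becomes 32:
  event 2: y = 41
  event 3: y = 41
  event 4: y 41 -> 32  <-- first match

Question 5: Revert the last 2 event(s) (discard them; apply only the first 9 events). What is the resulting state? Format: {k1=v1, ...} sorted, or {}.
Answer: {x=45, y=35, z=12}

Derivation:
Keep first 9 events (discard last 2):
  after event 1 (t=7: INC z by 8): {z=8}
  after event 2 (t=8: SET y = 41): {y=41, z=8}
  after event 3 (t=17: SET x = 3): {x=3, y=41, z=8}
  after event 4 (t=25: DEC y by 9): {x=3, y=32, z=8}
  after event 5 (t=26: DEL z): {x=3, y=32}
  after event 6 (t=27: SET x = 35): {x=35, y=32}
  after event 7 (t=37: SET y = 35): {x=35, y=35}
  after event 8 (t=38: SET z = 12): {x=35, y=35, z=12}
  after event 9 (t=41: INC x by 10): {x=45, y=35, z=12}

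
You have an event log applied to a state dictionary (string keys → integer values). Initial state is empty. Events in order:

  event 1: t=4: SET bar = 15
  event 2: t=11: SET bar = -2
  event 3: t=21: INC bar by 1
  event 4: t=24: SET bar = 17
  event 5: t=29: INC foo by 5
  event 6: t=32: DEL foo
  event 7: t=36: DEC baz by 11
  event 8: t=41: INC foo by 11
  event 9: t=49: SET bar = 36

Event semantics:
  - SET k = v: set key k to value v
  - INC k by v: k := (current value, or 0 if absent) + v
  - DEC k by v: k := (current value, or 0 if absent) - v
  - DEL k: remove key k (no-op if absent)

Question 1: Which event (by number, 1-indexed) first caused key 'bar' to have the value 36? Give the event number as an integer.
Looking for first event where bar becomes 36:
  event 1: bar = 15
  event 2: bar = -2
  event 3: bar = -1
  event 4: bar = 17
  event 5: bar = 17
  event 6: bar = 17
  event 7: bar = 17
  event 8: bar = 17
  event 9: bar 17 -> 36  <-- first match

Answer: 9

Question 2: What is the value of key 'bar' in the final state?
Track key 'bar' through all 9 events:
  event 1 (t=4: SET bar = 15): bar (absent) -> 15
  event 2 (t=11: SET bar = -2): bar 15 -> -2
  event 3 (t=21: INC bar by 1): bar -2 -> -1
  event 4 (t=24: SET bar = 17): bar -1 -> 17
  event 5 (t=29: INC foo by 5): bar unchanged
  event 6 (t=32: DEL foo): bar unchanged
  event 7 (t=36: DEC baz by 11): bar unchanged
  event 8 (t=41: INC foo by 11): bar unchanged
  event 9 (t=49: SET bar = 36): bar 17 -> 36
Final: bar = 36

Answer: 36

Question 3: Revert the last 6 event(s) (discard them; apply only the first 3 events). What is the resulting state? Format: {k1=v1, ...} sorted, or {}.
Answer: {bar=-1}

Derivation:
Keep first 3 events (discard last 6):
  after event 1 (t=4: SET bar = 15): {bar=15}
  after event 2 (t=11: SET bar = -2): {bar=-2}
  after event 3 (t=21: INC bar by 1): {bar=-1}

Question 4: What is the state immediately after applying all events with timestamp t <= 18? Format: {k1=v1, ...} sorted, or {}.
Apply events with t <= 18 (2 events):
  after event 1 (t=4: SET bar = 15): {bar=15}
  after event 2 (t=11: SET bar = -2): {bar=-2}

Answer: {bar=-2}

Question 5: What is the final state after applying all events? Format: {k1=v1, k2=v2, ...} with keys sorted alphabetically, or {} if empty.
Answer: {bar=36, baz=-11, foo=11}

Derivation:
  after event 1 (t=4: SET bar = 15): {bar=15}
  after event 2 (t=11: SET bar = -2): {bar=-2}
  after event 3 (t=21: INC bar by 1): {bar=-1}
  after event 4 (t=24: SET bar = 17): {bar=17}
  after event 5 (t=29: INC foo by 5): {bar=17, foo=5}
  after event 6 (t=32: DEL foo): {bar=17}
  after event 7 (t=36: DEC baz by 11): {bar=17, baz=-11}
  after event 8 (t=41: INC foo by 11): {bar=17, baz=-11, foo=11}
  after event 9 (t=49: SET bar = 36): {bar=36, baz=-11, foo=11}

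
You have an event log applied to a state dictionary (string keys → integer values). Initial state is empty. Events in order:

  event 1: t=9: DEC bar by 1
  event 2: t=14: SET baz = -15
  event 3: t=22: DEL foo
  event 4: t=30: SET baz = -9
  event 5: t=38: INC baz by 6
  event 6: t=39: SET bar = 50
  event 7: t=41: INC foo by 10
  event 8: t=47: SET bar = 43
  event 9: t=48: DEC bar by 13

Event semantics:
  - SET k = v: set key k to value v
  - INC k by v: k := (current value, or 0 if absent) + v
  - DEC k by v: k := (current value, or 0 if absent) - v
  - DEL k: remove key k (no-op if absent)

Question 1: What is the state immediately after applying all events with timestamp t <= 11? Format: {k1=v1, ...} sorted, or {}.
Answer: {bar=-1}

Derivation:
Apply events with t <= 11 (1 events):
  after event 1 (t=9: DEC bar by 1): {bar=-1}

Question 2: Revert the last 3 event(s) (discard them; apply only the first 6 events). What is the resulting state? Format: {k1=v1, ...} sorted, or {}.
Answer: {bar=50, baz=-3}

Derivation:
Keep first 6 events (discard last 3):
  after event 1 (t=9: DEC bar by 1): {bar=-1}
  after event 2 (t=14: SET baz = -15): {bar=-1, baz=-15}
  after event 3 (t=22: DEL foo): {bar=-1, baz=-15}
  after event 4 (t=30: SET baz = -9): {bar=-1, baz=-9}
  after event 5 (t=38: INC baz by 6): {bar=-1, baz=-3}
  after event 6 (t=39: SET bar = 50): {bar=50, baz=-3}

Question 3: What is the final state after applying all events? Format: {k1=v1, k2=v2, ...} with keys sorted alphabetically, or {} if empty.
Answer: {bar=30, baz=-3, foo=10}

Derivation:
  after event 1 (t=9: DEC bar by 1): {bar=-1}
  after event 2 (t=14: SET baz = -15): {bar=-1, baz=-15}
  after event 3 (t=22: DEL foo): {bar=-1, baz=-15}
  after event 4 (t=30: SET baz = -9): {bar=-1, baz=-9}
  after event 5 (t=38: INC baz by 6): {bar=-1, baz=-3}
  after event 6 (t=39: SET bar = 50): {bar=50, baz=-3}
  after event 7 (t=41: INC foo by 10): {bar=50, baz=-3, foo=10}
  after event 8 (t=47: SET bar = 43): {bar=43, baz=-3, foo=10}
  after event 9 (t=48: DEC bar by 13): {bar=30, baz=-3, foo=10}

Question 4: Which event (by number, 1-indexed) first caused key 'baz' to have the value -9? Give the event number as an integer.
Answer: 4

Derivation:
Looking for first event where baz becomes -9:
  event 2: baz = -15
  event 3: baz = -15
  event 4: baz -15 -> -9  <-- first match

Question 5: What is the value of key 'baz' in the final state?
Answer: -3

Derivation:
Track key 'baz' through all 9 events:
  event 1 (t=9: DEC bar by 1): baz unchanged
  event 2 (t=14: SET baz = -15): baz (absent) -> -15
  event 3 (t=22: DEL foo): baz unchanged
  event 4 (t=30: SET baz = -9): baz -15 -> -9
  event 5 (t=38: INC baz by 6): baz -9 -> -3
  event 6 (t=39: SET bar = 50): baz unchanged
  event 7 (t=41: INC foo by 10): baz unchanged
  event 8 (t=47: SET bar = 43): baz unchanged
  event 9 (t=48: DEC bar by 13): baz unchanged
Final: baz = -3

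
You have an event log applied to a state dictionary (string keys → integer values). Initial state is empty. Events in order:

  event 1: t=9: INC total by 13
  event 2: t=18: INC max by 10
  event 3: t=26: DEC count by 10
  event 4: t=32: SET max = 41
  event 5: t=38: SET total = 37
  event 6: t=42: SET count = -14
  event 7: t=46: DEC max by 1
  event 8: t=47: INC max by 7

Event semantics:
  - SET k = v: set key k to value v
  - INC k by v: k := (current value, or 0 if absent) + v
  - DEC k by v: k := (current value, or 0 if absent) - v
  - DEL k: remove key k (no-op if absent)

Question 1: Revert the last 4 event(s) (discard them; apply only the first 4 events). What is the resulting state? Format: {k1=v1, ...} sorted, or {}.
Answer: {count=-10, max=41, total=13}

Derivation:
Keep first 4 events (discard last 4):
  after event 1 (t=9: INC total by 13): {total=13}
  after event 2 (t=18: INC max by 10): {max=10, total=13}
  after event 3 (t=26: DEC count by 10): {count=-10, max=10, total=13}
  after event 4 (t=32: SET max = 41): {count=-10, max=41, total=13}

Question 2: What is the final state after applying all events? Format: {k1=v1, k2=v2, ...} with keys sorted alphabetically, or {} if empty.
Answer: {count=-14, max=47, total=37}

Derivation:
  after event 1 (t=9: INC total by 13): {total=13}
  after event 2 (t=18: INC max by 10): {max=10, total=13}
  after event 3 (t=26: DEC count by 10): {count=-10, max=10, total=13}
  after event 4 (t=32: SET max = 41): {count=-10, max=41, total=13}
  after event 5 (t=38: SET total = 37): {count=-10, max=41, total=37}
  after event 6 (t=42: SET count = -14): {count=-14, max=41, total=37}
  after event 7 (t=46: DEC max by 1): {count=-14, max=40, total=37}
  after event 8 (t=47: INC max by 7): {count=-14, max=47, total=37}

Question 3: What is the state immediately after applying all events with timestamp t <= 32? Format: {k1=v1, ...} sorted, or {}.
Answer: {count=-10, max=41, total=13}

Derivation:
Apply events with t <= 32 (4 events):
  after event 1 (t=9: INC total by 13): {total=13}
  after event 2 (t=18: INC max by 10): {max=10, total=13}
  after event 3 (t=26: DEC count by 10): {count=-10, max=10, total=13}
  after event 4 (t=32: SET max = 41): {count=-10, max=41, total=13}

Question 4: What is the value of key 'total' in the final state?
Answer: 37

Derivation:
Track key 'total' through all 8 events:
  event 1 (t=9: INC total by 13): total (absent) -> 13
  event 2 (t=18: INC max by 10): total unchanged
  event 3 (t=26: DEC count by 10): total unchanged
  event 4 (t=32: SET max = 41): total unchanged
  event 5 (t=38: SET total = 37): total 13 -> 37
  event 6 (t=42: SET count = -14): total unchanged
  event 7 (t=46: DEC max by 1): total unchanged
  event 8 (t=47: INC max by 7): total unchanged
Final: total = 37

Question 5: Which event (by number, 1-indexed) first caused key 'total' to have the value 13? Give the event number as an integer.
Answer: 1

Derivation:
Looking for first event where total becomes 13:
  event 1: total (absent) -> 13  <-- first match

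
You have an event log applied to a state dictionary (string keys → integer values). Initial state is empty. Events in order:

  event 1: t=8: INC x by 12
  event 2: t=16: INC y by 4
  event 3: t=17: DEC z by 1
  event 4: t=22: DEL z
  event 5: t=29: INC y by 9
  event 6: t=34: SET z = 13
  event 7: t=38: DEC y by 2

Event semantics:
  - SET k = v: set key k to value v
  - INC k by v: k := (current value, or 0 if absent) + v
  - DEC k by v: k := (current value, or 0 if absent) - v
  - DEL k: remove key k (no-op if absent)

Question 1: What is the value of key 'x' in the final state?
Answer: 12

Derivation:
Track key 'x' through all 7 events:
  event 1 (t=8: INC x by 12): x (absent) -> 12
  event 2 (t=16: INC y by 4): x unchanged
  event 3 (t=17: DEC z by 1): x unchanged
  event 4 (t=22: DEL z): x unchanged
  event 5 (t=29: INC y by 9): x unchanged
  event 6 (t=34: SET z = 13): x unchanged
  event 7 (t=38: DEC y by 2): x unchanged
Final: x = 12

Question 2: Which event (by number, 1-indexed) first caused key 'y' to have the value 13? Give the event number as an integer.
Answer: 5

Derivation:
Looking for first event where y becomes 13:
  event 2: y = 4
  event 3: y = 4
  event 4: y = 4
  event 5: y 4 -> 13  <-- first match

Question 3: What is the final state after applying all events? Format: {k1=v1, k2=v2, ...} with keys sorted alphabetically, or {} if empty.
  after event 1 (t=8: INC x by 12): {x=12}
  after event 2 (t=16: INC y by 4): {x=12, y=4}
  after event 3 (t=17: DEC z by 1): {x=12, y=4, z=-1}
  after event 4 (t=22: DEL z): {x=12, y=4}
  after event 5 (t=29: INC y by 9): {x=12, y=13}
  after event 6 (t=34: SET z = 13): {x=12, y=13, z=13}
  after event 7 (t=38: DEC y by 2): {x=12, y=11, z=13}

Answer: {x=12, y=11, z=13}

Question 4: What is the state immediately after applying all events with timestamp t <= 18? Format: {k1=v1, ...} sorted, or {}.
Apply events with t <= 18 (3 events):
  after event 1 (t=8: INC x by 12): {x=12}
  after event 2 (t=16: INC y by 4): {x=12, y=4}
  after event 3 (t=17: DEC z by 1): {x=12, y=4, z=-1}

Answer: {x=12, y=4, z=-1}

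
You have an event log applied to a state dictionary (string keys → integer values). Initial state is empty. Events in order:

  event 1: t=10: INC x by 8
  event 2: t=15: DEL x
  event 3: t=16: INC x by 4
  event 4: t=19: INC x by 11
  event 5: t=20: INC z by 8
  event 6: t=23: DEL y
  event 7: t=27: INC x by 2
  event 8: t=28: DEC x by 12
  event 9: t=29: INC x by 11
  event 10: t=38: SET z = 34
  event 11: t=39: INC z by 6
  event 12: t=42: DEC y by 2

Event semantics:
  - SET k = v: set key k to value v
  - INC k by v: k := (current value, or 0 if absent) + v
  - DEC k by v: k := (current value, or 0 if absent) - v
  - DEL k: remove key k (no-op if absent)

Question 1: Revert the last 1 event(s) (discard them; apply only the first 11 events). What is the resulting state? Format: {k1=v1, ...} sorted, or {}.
Keep first 11 events (discard last 1):
  after event 1 (t=10: INC x by 8): {x=8}
  after event 2 (t=15: DEL x): {}
  after event 3 (t=16: INC x by 4): {x=4}
  after event 4 (t=19: INC x by 11): {x=15}
  after event 5 (t=20: INC z by 8): {x=15, z=8}
  after event 6 (t=23: DEL y): {x=15, z=8}
  after event 7 (t=27: INC x by 2): {x=17, z=8}
  after event 8 (t=28: DEC x by 12): {x=5, z=8}
  after event 9 (t=29: INC x by 11): {x=16, z=8}
  after event 10 (t=38: SET z = 34): {x=16, z=34}
  after event 11 (t=39: INC z by 6): {x=16, z=40}

Answer: {x=16, z=40}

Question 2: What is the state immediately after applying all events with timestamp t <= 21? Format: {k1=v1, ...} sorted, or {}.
Answer: {x=15, z=8}

Derivation:
Apply events with t <= 21 (5 events):
  after event 1 (t=10: INC x by 8): {x=8}
  after event 2 (t=15: DEL x): {}
  after event 3 (t=16: INC x by 4): {x=4}
  after event 4 (t=19: INC x by 11): {x=15}
  after event 5 (t=20: INC z by 8): {x=15, z=8}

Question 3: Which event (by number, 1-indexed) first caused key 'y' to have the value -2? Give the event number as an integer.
Looking for first event where y becomes -2:
  event 12: y (absent) -> -2  <-- first match

Answer: 12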